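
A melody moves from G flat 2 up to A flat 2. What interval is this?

major second

G to A spans two letter names (G-A) — that makes it a second of some quality.
Counting semitones, Gb2→Ab2 is 2, which is the major second.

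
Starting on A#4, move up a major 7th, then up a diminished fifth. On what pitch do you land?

A#4 up a major seventh → G##5 (11 semitones).
A diminished fifth up from G##5 is D#6.

D#6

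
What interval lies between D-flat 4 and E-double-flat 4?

minor 2nd

D to E spans two letter names (D-E) — that makes it a second of some quality.
A major second would be 2 semitones, but Db4 to Ebb4 is 1 — one semitone narrower, making it a minor second.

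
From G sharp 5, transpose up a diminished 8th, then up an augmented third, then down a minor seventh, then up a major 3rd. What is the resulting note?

Up a diminished octave from G#5: G6 (11 semitones up).
Up an augmented third from G6: B#6 (5 semitones up).
Down a minor seventh from B#6: C##6 (10 semitones down).
Up a major third from C##6: E##6 (4 semitones up).

E double-sharp 6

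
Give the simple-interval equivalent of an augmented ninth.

Take out an octave (7 from the number): 9 − 7 = 2.
That makes an augmented ninth a compound augmented second — an octave plus an augmented second.

A2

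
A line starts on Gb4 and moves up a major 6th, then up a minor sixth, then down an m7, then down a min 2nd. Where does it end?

A major sixth up from Gb4 is Eb5.
Up a minor sixth from Eb5: Cb6 (8 semitones up).
Cb6 down a minor seventh → Db5 (10 semitones).
Db5 down a minor second → C5 (1 semitone).

C5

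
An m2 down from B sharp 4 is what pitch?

A double-sharp 4

The second takes the letter from B down to A.
A minor second is 1 semitone; 1 semitone down from B#4 gives A##4.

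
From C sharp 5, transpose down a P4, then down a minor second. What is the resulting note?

F double-sharp 4

Down a perfect fourth from C#5: G#4 (5 semitones down).
G#4 down a minor second → F##4 (1 semitone).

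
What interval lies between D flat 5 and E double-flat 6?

D to E spans two letter names (D-E), plus an octave, so the interval is some kind of ninth.
Db5 to Ebb6 is 13 semitones, a half step short of the major ninth (14), so this is minor.
(Equivalently, a compound minor second: a minor second plus an octave.)

m9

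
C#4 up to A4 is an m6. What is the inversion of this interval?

M3

The rule of nine gives the new number: 9 − 6 = 3, so a sixth becomes a third.
The quality also flips — minor becomes major — giving a major third.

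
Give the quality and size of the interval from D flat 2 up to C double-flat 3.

diminished seventh

D to C spans seven letter names (D-E-F-G-A-B-C): a seventh.
The major seventh is 11 semitones; here we have 9, two semitones narrower: diminished.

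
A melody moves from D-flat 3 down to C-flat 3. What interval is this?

Descending from Db3 to Cb3 is the same interval as ascending Cb3 to Db3.
C to D spans two letter names (C-D), so the interval is some kind of second.
Cb3 to Db3 is 2 semitones, matching the major second exactly, so the quality is major.

major second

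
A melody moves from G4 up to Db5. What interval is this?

d5

G to D spans five letter names (G-A-B-C-D) — that makes it a fifth of some quality.
A perfect fifth would be 7 semitones; G4 to Db5 is 6, one semitone narrower, so the interval is diminished.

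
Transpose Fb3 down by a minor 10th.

Db2

Three letters down from F (plus an octave) reaches D.
A minor tenth spans 15 semitones, so from Fb3 the target pitch is Db2.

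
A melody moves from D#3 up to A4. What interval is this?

diminished 12th

D to A spans five letter names (D-E-F-G-A), plus an octave: a twelfth.
D#3 to A4 spans 18 semitones — one semitone narrower than the perfect twelfth (19) — giving a diminished twelfth.
(Equivalently, a compound diminished fifth: a diminished fifth plus an octave.)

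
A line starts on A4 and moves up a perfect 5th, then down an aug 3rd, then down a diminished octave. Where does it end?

A perfect fifth up from A4 is E5.
An augmented third down from E5 is Cb5.
A diminished octave down from Cb5 is C4.

C4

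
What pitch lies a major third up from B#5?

Three letter names up from B: D.
A major third spans 4 semitones, so from B#5 the target pitch is D##6.

D##6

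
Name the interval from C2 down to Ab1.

Descending from C2 to Ab1 is the same interval as ascending Ab1 to C2.
A to C spans three letter names (A-B-C) — that makes it a third of some quality.
Ab1 to C2 is 4 semitones, matching the major third exactly, so the quality is major.

M3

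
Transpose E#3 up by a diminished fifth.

B3

Counting five letter names up from E lands on B.
A diminished fifth spans 6 semitones, so from E#3 the target pitch is B3.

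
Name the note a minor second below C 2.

The second takes the letter from C down to B.
A minor second spans 1 semitone, so from C2 the target pitch is B1.

B 1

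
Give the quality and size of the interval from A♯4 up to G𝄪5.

major seventh

A to G spans seven letter names (A-B-C-D-E-F-G): a seventh.
Counting semitones, A#4→G##5 is 11, which is the major seventh.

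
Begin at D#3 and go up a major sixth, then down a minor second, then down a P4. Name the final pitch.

E##3

Up a major sixth from D#3: B#3 (9 semitones up).
A minor second down from B#3 is A##3.
A perfect fourth down from A##3 is E##3.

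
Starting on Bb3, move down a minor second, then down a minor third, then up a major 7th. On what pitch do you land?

E#4

A minor second down from Bb3 is A3.
A3 down a minor third → F#3 (3 semitones).
A major seventh up from F#3 is E#4.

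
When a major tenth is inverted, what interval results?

First reduce the compound major tenth to its simple form, a major third.
The rule of nine gives the new number: 9 − 3 = 6, so a third becomes a sixth.
Quality inverts too: major becomes minor. That makes the inversion a minor sixth.

minor sixth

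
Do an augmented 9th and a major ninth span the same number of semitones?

No

An augmented ninth spans 15 semitones; a major ninth spans 14 semitones. They differ by 1.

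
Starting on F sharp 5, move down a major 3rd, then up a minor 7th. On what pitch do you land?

C 6

Down a major third from F#5: D5 (4 semitones down).
A minor seventh up from D5 is C6.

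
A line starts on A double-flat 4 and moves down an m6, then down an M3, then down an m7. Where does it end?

B double-flat 2

A minor sixth down from Abb4 is Cb4.
Cb4 down a major third → Abb3 (4 semitones).
Abb3 down a minor seventh → Bbb2 (10 semitones).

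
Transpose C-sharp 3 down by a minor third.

The third takes the letter from C down to A.
A minor third is 3 semitones; 3 semitones down from C#3 gives A#2.

A-sharp 2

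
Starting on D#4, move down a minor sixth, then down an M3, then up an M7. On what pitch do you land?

A minor sixth down from D#4 is F##3.
A major third down from F##3 is D#3.
A major seventh up from D#3 is C##4.

C##4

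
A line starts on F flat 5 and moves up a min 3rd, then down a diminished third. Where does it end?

Fb5 up a minor third → Abb5 (3 semitones).
Abb5 down a diminished third → F5 (2 semitones).

F 5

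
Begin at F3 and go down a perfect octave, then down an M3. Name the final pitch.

F3 down a perfect octave → F2 (12 semitones).
A major third down from F2 is Db2.

Db2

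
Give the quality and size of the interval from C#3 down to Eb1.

augmented thirteenth

Descending from C#3 to Eb1 is the same interval as ascending Eb1 to C#3.
E to C spans six letter names (E-F-G-A-B-C), plus an octave, so the interval is some kind of thirteenth.
Eb1 to C#3 spans 22 semitones — one semitone wider than the major thirteenth (21) — giving an augmented thirteenth.
(Equivalently, a compound augmented sixth: an augmented sixth plus an octave.)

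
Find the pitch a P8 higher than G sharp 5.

For an octave the letter name doesn't change: still G, an octave up.
Moving 12 semitones up from G#5 (the size of a perfect octave) reaches G#6.

G sharp 6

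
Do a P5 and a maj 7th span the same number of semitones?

7 semitones (perfect fifth) vs 11 semitones (major seventh): not equal.

No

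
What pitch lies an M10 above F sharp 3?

A sharp 4

The tenth's letter: F up three letter names plus an octave → A.
Moving 16 semitones up from F#3 (the size of a major tenth) reaches A#4.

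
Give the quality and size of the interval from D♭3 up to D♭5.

D to D is the same letter name, plus 2 octaves — that makes it a fifteenth of some quality.
Db3 to Db5 is 24 semitones, matching the perfect fifteenth exactly, so the quality is perfect.
(Equivalently, a compound perfect octave: a perfect octave plus an octave.)

perfect fifteenth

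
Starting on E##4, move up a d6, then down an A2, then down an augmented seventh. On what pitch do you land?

Up a diminished sixth from E##4: C#5 (7 semitones up).
C#5 down an augmented second → Bb4 (3 semitones).
Down an augmented seventh from Bb4: Cbb4 (12 semitones down).

Cbb4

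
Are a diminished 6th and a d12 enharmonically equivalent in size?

No

A diminished sixth is 7 semitones but a diminished twelfth is 18 semitones — different sizes.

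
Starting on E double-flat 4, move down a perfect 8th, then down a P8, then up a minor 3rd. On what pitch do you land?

G double-flat 2

Down a perfect octave from Ebb4: Ebb3 (12 semitones down).
A perfect octave down from Ebb3 is Ebb2.
Ebb2 up a minor third → Gbb2 (3 semitones).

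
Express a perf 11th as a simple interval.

P4

Each octave removed subtracts seven from the number: 11 − 7 = 4.
So a perfect eleventh is an octave plus a perfect fourth. The quality is unchanged.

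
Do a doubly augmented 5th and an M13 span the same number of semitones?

A doubly augmented fifth is 9 semitones but a major thirteenth is 21 semitones — different sizes.

No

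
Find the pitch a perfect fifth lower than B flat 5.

E flat 5

Counting five letter names down from B lands on E.
Moving 7 semitones down from Bb5 (the size of a perfect fifth) reaches Eb5.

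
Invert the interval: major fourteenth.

minor second

First reduce the compound major fourteenth to its simple form, a major seventh.
Interval numbers invert to sum to nine: 7 + 2 = 9, so a seventh inverts to a second.
And major becomes minor under inversion, so we get a minor second.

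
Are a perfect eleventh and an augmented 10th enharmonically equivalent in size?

A perfect eleventh = 17 semitones = an augmented tenth; enharmonically equal.

Yes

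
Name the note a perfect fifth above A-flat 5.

E-flat 6

Counting five letter names up from A lands on E.
A perfect fifth spans 7 semitones, so from Ab5 the target pitch is Eb6.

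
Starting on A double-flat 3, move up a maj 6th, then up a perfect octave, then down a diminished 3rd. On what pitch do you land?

D 5

Up a major sixth from Abb3: Fb4 (9 semitones up).
Fb4 up a perfect octave → Fb5 (12 semitones).
Fb5 down a diminished third → D5 (2 semitones).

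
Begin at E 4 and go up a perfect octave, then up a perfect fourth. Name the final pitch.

Up a perfect octave from E4: E5 (12 semitones up).
Up a perfect fourth from E5: A5 (5 semitones up).

A 5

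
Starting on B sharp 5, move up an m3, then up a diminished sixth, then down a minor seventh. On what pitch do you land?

C 6

Up a minor third from B#5: D#6 (3 semitones up).
A diminished sixth up from D#6 is Bb6.
Bb6 down a minor seventh → C6 (10 semitones).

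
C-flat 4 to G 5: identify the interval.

A12

C to G spans five letter names (C-D-E-F-G), plus an octave — that makes it a twelfth of some quality.
Cb4 to G5 spans 20 semitones — one semitone wider than the perfect twelfth (19) — giving an augmented twelfth.
(Equivalently, a compound augmented fifth: an augmented fifth plus an octave.)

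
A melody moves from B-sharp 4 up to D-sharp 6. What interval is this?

B to D spans three letter names (B-C-D), plus an octave — that makes it a tenth of some quality.
At 15 semitones, B#4→D#6 falls one short of a major tenth: minor.
(Equivalently, a compound minor third: a minor third plus an octave.)

minor 10th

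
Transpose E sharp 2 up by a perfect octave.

E sharp 3

The letter stays E (same as the start), shifted an octave up.
A perfect octave spans 12 semitones, so from E#2 the target pitch is E#3.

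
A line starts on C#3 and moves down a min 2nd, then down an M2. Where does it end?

A#2

C#3 down a minor second → B#2 (1 semitone).
A major second down from B#2 is A#2.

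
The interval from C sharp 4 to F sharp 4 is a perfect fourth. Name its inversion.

The rule of nine gives the new number: 9 − 4 = 5, so a fourth becomes a fifth.
Quality inverts too: perfect stays perfect. That makes the inversion a perfect fifth.

perfect fifth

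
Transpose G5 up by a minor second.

The second takes the letter from G up to A.
Moving 1 semitone up from G5 (the size of a minor second) reaches Ab5.

Ab5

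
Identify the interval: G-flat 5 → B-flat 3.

m13

Descending from Gb5 to Bb3 is the same interval as ascending Bb3 to Gb5.
B to G spans six letter names (B-C-D-E-F-G), plus an octave — that makes it a thirteenth of some quality.
A major thirteenth would be 21 semitones, but Bb3 to Gb5 is 20 — one semitone narrower, making it a minor thirteenth.
(Equivalently, a compound minor sixth: a minor sixth plus an octave.)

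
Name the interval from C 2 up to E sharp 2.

augmented 3rd

C to E spans three letter names (C-D-E): a third.
C2 to E#2 spans 5 semitones — one semitone wider than the major third (4) — giving an augmented third.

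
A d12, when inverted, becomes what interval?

First reduce the compound diminished twelfth to its simple form, a diminished fifth.
Interval numbers invert to sum to nine: 5 + 4 = 9, so a fifth inverts to a fourth.
And diminished becomes augmented under inversion, so we get an augmented fourth.

augmented 4th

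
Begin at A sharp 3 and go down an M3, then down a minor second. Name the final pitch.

E sharp 3

A major third down from A#3 is F#3.
A minor second down from F#3 is E#3.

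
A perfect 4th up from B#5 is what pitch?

E#6

Counting four letter names up from B lands on E.
A perfect fourth is 5 semitones; 5 semitones up from B#5 gives E#6.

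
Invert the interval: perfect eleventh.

P5

First reduce the compound perfect eleventh to its simple form, a perfect fourth.
Interval numbers invert to sum to nine: 4 + 5 = 9, so a fourth inverts to a fifth.
Quality inverts too: perfect stays perfect. That makes the inversion a perfect fifth.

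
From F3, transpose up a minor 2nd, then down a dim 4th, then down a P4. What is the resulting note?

A2

A minor second up from F3 is Gb3.
A diminished fourth down from Gb3 is D3.
D3 down a perfect fourth → A2 (5 semitones).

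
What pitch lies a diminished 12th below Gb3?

Five letters down from G (plus an octave) reaches C.
Moving 18 semitones down from Gb3 (the size of a diminished twelfth) reaches C2.

C2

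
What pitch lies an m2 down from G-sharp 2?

F-double-sharp 2

The second takes the letter from G down to F.
A minor second spans 1 semitone, so from G#2 the target pitch is F##2.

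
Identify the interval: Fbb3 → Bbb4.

augmented eleventh

F to B spans four letter names (F-G-A-B), plus an octave: an eleventh.
A perfect eleventh would be 17 semitones; Fbb3 to Bbb4 is 18, one semitone wider, so the interval is augmented.
(Equivalently, a compound augmented fourth: an augmented fourth plus an octave.)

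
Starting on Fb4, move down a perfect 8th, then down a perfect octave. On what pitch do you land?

Fb2

Down a perfect octave from Fb4: Fb3 (12 semitones down).
Fb3 down a perfect octave → Fb2 (12 semitones).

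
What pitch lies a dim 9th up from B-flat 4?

C-double-flat 6

Two letters up from B (plus an octave) reaches C.
Moving 12 semitones up from Bb4 (the size of a diminished ninth) reaches Cbb6.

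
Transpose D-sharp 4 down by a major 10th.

Counting three letter names plus an octave down from D lands on B.
Moving 16 semitones down from D#4 (the size of a major tenth) reaches B2.

B 2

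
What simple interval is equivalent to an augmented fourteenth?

Each octave removed subtracts seven from the number: 14 − 7 = 7.
So an augmented fourteenth is an octave plus an augmented seventh. The quality is unchanged.

A7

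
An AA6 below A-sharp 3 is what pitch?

C-flat 3

The sixth takes the letter from A down to C.
Moving 11 semitones down from A#3 (the size of a doubly augmented sixth) reaches Cb3.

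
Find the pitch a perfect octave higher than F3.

F4

For an octave the letter name doesn't change: still F, an octave up.
Moving 12 semitones up from F3 (the size of a perfect octave) reaches F4.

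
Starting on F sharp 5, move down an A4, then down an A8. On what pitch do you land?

Down an augmented fourth from F#5: C5 (6 semitones down).
C5 down an augmented octave → Cb4 (13 semitones).

C flat 4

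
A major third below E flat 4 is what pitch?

The third takes the letter from E down to C.
Moving 4 semitones down from Eb4 (the size of a major third) reaches Cb4.

C flat 4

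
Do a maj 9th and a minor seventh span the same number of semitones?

No

A major ninth is 14 semitones but a minor seventh is 10 semitones — different sizes.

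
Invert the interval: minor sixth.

M3

The rule of nine gives the new number: 9 − 6 = 3, so a sixth becomes a third.
Quality inverts too: minor becomes major. That makes the inversion a major third.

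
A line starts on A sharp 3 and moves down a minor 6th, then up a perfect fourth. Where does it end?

A minor sixth down from A#3 is C##3.
A perfect fourth up from C##3 is F##3.

F double-sharp 3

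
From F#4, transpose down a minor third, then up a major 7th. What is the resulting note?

C##5

Down a minor third from F#4: D#4 (3 semitones down).
A major seventh up from D#4 is C##5.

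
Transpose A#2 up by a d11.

D4

The eleventh's letter: A up four letter names plus an octave → D.
Moving 16 semitones up from A#2 (the size of a diminished eleventh) reaches D4.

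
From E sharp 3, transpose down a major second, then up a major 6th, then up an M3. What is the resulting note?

Down a major second from E#3: D#3 (2 semitones down).
Up a major sixth from D#3: B#3 (9 semitones up).
Up a major third from B#3: D##4 (4 semitones up).

D double-sharp 4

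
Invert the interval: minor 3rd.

Inverted interval numbers add to nine, so a third pairs with a sixth (3 + 6 = 9).
The quality also flips — minor becomes major — giving a major sixth.

major sixth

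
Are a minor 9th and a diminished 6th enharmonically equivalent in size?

A minor ninth spans 13 semitones; a diminished sixth spans 7 semitones. They differ by 6.

No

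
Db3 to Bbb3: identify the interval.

m6

D to B spans six letter names (D-E-F-G-A-B) — that makes it a sixth of some quality.
A major sixth would be 9 semitones, but Db3 to Bbb3 is 8 — one semitone narrower, making it a minor sixth.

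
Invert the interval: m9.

major 7th

First reduce the compound minor ninth to its simple form, a minor second.
The rule of nine gives the new number: 9 − 2 = 7, so a second becomes a seventh.
The quality also flips — minor becomes major — giving a major seventh.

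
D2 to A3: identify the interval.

perfect twelfth

D to A spans five letter names (D-E-F-G-A), plus an octave — that makes it a twelfth of some quality.
Counting semitones, D2→A3 is 19, which is the perfect twelfth.
(Equivalently, a compound perfect fifth: a perfect fifth plus an octave.)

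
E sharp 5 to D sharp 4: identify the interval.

Descending from E#5 to D#4 is the same interval as ascending D#4 to E#5.
D to E spans two letter names (D-E), plus an octave, so the interval is some kind of ninth.
Counting semitones, D#4→E#5 is 14, which is the major ninth.
(Equivalently, a compound major second: a major second plus an octave.)

major 9th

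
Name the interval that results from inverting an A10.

diminished sixth

First reduce the compound augmented tenth to its simple form, an augmented third.
Interval numbers invert to sum to nine: 3 + 6 = 9, so a third inverts to a sixth.
Quality inverts too: augmented becomes diminished. That makes the inversion a diminished sixth.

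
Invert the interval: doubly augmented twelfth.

doubly diminished 4th

First reduce the compound doubly augmented twelfth to its simple form, a doubly augmented fifth.
Interval numbers invert to sum to nine: 5 + 4 = 9, so a fifth inverts to a fourth.
And doubly augmented becomes doubly diminished under inversion, so we get a doubly diminished fourth.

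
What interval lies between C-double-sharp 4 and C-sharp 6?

C to C is the same letter name, plus 2 octaves — that makes it a fifteenth of some quality.
The perfect fifteenth is 24 semitones; here we have 23, one semitone narrower: diminished.
(Equivalently, a compound diminished octave: a diminished octave plus an octave.)

diminished fifteenth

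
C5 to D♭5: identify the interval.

minor second

C to D spans two letter names (C-D): a second.
A major second would be 2 semitones, but C5 to Db5 is 1 — one semitone narrower, making it a minor second.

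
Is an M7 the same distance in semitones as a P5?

No

11 semitones (major seventh) vs 7 semitones (perfect fifth): not equal.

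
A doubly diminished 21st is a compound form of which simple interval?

Subtracting seven from the interval number removes an octave: 21 − 14 = 7.
Quality carries through unchanged, so the simple form is a doubly diminished seventh.

dd7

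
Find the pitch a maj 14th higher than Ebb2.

The fourteenth's letter: E up seven letter names plus an octave → D.
A major fourteenth is 23 semitones; 23 semitones up from Ebb2 gives Db4.

Db4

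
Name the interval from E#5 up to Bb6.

E to B spans five letter names (E-F-G-A-B), plus an octave — that makes it a twelfth of some quality.
A perfect twelfth would be 19 semitones; E#5 to Bb6 is 17, two semitones narrower, so the interval is doubly diminished.
(Equivalently, a compound doubly diminished fifth: a doubly diminished fifth plus an octave.)

doubly diminished twelfth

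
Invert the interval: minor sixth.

The rule of nine gives the new number: 9 − 6 = 3, so a sixth becomes a third.
The quality also flips — minor becomes major — giving a major third.

major third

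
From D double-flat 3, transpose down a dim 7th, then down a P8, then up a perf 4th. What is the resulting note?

A diminished seventh down from Dbb3 is Eb2.
Eb2 down a perfect octave → Eb1 (12 semitones).
Eb1 up a perfect fourth → Ab1 (5 semitones).

A flat 1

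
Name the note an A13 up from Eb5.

The thirteenth's letter: E up six letter names plus an octave → C.
An augmented thirteenth spans 22 semitones, so from Eb5 the target pitch is C#7.

C#7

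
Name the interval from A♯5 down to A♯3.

perfect fifteenth

Descending from A#5 to A#3 is the same interval as ascending A#3 to A#5.
A to A is the same letter name, plus 2 octaves — that makes it a fifteenth of some quality.
Counting semitones, A#3→A#5 is 24, which is the perfect fifteenth.
(Equivalently, a compound perfect octave: a perfect octave plus an octave.)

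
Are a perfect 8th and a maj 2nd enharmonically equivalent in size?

No

12 semitones (perfect octave) vs 2 semitones (major second): not equal.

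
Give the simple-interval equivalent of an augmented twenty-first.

augmented 7th

Take out 2 octaves (14 from the number): 21 − 14 = 7.
That makes an augmented twenty-first a compound augmented seventh — 2 octaves plus an augmented seventh.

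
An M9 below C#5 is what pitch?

The ninth's letter: C down two letter names plus an octave → B.
A major ninth is 14 semitones; 14 semitones down from C#5 gives B3.

B3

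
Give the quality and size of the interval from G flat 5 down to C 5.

diminished fifth

Descending from Gb5 to C5 is the same interval as ascending C5 to Gb5.
C to G spans five letter names (C-D-E-F-G), so the interval is some kind of fifth.
A perfect fifth would be 7 semitones; C5 to Gb5 is 6, one semitone narrower, so the interval is diminished.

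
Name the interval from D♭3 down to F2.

Descending from Db3 to F2 is the same interval as ascending F2 to Db3.
F to D spans six letter names (F-G-A-B-C-D) — that makes it a sixth of some quality.
F2 to Db3 is 8 semitones, a half step short of the major sixth (9), so this is minor.

minor sixth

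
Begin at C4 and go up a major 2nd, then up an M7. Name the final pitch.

C4 up a major second → D4 (2 semitones).
D4 up a major seventh → C#5 (11 semitones).

C#5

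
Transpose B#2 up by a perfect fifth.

F##3

Counting five letter names up from B lands on F.
Moving 7 semitones up from B#2 (the size of a perfect fifth) reaches F##3.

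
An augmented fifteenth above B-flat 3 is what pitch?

B 5

A fifteenth keeps the letter name B, two octaves up from B.
An augmented fifteenth is 25 semitones; 25 semitones up from Bb3 gives B5.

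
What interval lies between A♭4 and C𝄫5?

A to C spans three letter names (A-B-C) — that makes it a third of some quality.
Ab4 to Cbb5 spans 2 semitones — two semitones narrower than the major third (4) — giving a diminished third.

diminished 3rd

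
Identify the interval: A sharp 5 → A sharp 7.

perfect 15th

A to A is the same letter name, plus 2 octaves: a fifteenth.
The perfect fifteenth spans 24 semitones, and A#5 to A#7 is exactly 24 semitones — so this is a perfect fifteenth.
(Equivalently, a compound perfect octave: a perfect octave plus an octave.)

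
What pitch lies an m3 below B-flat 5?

G 5

The third takes the letter from B down to G.
A minor third spans 3 semitones, so from Bb5 the target pitch is G5.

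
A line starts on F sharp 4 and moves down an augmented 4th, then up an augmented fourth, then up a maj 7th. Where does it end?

An augmented fourth down from F#4 is C4.
Up an augmented fourth from C4: F#4 (6 semitones up).
Up a major seventh from F#4: E#5 (11 semitones up).

E sharp 5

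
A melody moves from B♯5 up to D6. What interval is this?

d3

B to D spans three letter names (B-C-D) — that makes it a third of some quality.
B#5 to D6 spans 2 semitones — two semitones narrower than the major third (4) — giving a diminished third.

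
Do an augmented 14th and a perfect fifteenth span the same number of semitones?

An augmented fourteenth = 24 semitones = a perfect fifteenth; enharmonically equal.

Yes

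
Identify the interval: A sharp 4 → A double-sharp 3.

Descending from A#4 to A##3 is the same interval as ascending A##3 to A#4.
A to A is the same letter name, plus an octave, so the interval is some kind of octave.
The perfect octave is 12 semitones; here we have 11, one semitone narrower: diminished.

diminished octave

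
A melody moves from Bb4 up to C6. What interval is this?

B to C spans two letter names (B-C), plus an octave: a ninth.
The major ninth spans 14 semitones, and Bb4 to C6 is exactly 14 semitones — so this is a major ninth.
(Equivalently, a compound major second: a major second plus an octave.)

major ninth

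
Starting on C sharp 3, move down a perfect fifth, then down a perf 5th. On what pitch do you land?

B 1

C#3 down a perfect fifth → F#2 (7 semitones).
F#2 down a perfect fifth → B1 (7 semitones).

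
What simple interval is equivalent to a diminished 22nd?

Each octave removed subtracts seven from the number: 22 − 14 = 8.
So a diminished twenty-second is 2 octaves plus a diminished octave. The quality is unchanged.

d8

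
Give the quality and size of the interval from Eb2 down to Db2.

Descending from Eb2 to Db2 is the same interval as ascending Db2 to Eb2.
D to E spans two letter names (D-E), so the interval is some kind of second.
Counting semitones, Db2→Eb2 is 2, which is the major second.

major second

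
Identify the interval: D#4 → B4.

D to B spans six letter names (D-E-F-G-A-B) — that makes it a sixth of some quality.
D#4 to B4 is 8 semitones, a half step short of the major sixth (9), so this is minor.

minor 6th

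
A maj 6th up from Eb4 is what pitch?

C5

Counting six letter names up from E lands on C.
Moving 9 semitones up from Eb4 (the size of a major sixth) reaches C5.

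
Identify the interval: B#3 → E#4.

B to E spans four letter names (B-C-D-E) — that makes it a fourth of some quality.
The perfect fourth spans 5 semitones, and B#3 to E#4 is exactly 5 semitones — so this is a perfect fourth.

perfect 4th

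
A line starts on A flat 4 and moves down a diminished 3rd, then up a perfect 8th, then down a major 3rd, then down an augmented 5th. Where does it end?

G flat 4

Ab4 down a diminished third → F#4 (2 semitones).
F#4 up a perfect octave → F#5 (12 semitones).
Down a major third from F#5: D5 (4 semitones down).
D5 down an augmented fifth → Gb4 (8 semitones).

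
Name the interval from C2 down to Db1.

Descending from C2 to Db1 is the same interval as ascending Db1 to C2.
D to C spans seven letter names (D-E-F-G-A-B-C): a seventh.
Db1 to C2 is 11 semitones, matching the major seventh exactly, so the quality is major.

major seventh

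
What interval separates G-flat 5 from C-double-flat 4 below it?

Descending from Gb5 to Cbb4 is the same interval as ascending Cbb4 to Gb5.
C to G spans five letter names (C-D-E-F-G), plus an octave — that makes it a twelfth of some quality.
Cbb4 to Gb5 spans 20 semitones — one semitone wider than the perfect twelfth (19) — giving an augmented twelfth.
(Equivalently, a compound augmented fifth: an augmented fifth plus an octave.)

augmented 12th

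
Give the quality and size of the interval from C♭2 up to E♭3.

C to E spans three letter names (C-D-E), plus an octave: a tenth.
The major tenth spans 16 semitones, and Cb2 to Eb3 is exactly 16 semitones — so this is a major tenth.
(Equivalently, a compound major third: a major third plus an octave.)

major 10th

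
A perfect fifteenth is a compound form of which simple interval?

Take out an octave (7 from the number): 15 − 7 = 8.
That makes a perfect fifteenth a compound perfect octave — an octave plus a perfect octave.

P8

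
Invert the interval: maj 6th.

Interval numbers invert to sum to nine: 6 + 3 = 9, so a sixth inverts to a third.
The quality also flips — major becomes minor — giving a minor third.

m3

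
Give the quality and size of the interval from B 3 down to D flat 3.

Descending from B3 to Db3 is the same interval as ascending Db3 to B3.
D to B spans six letter names (D-E-F-G-A-B): a sixth.
The major sixth is 9 semitones; here we have 10, one semitone wider: augmented.

augmented 6th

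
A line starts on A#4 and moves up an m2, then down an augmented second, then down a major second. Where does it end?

Up a minor second from A#4: B4 (1 semitone up).
Down an augmented second from B4: Ab4 (3 semitones down).
Ab4 down a major second → Gb4 (2 semitones).

Gb4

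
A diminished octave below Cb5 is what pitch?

The letter stays C (same as the start), shifted an octave down.
A diminished octave is 11 semitones; 11 semitones down from Cb5 gives C4.

C4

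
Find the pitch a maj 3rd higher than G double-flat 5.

Three letter names up from G: B.
Moving 4 semitones up from Gbb5 (the size of a major third) reaches Bbb5.

B double-flat 5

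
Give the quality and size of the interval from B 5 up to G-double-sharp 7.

B to G spans six letter names (B-C-D-E-F-G), plus an octave: a thirteenth.
B5 to G##7 spans 22 semitones — one semitone wider than the major thirteenth (21) — giving an augmented thirteenth.
(Equivalently, a compound augmented sixth: an augmented sixth plus an octave.)

augmented 13th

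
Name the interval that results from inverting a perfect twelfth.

perfect 4th

First reduce the compound perfect twelfth to its simple form, a perfect fifth.
Interval numbers invert to sum to nine: 5 + 4 = 9, so a fifth inverts to a fourth.
The quality also flips — perfect stays perfect — giving a perfect fourth.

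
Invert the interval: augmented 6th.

diminished third

Interval numbers invert to sum to nine: 6 + 3 = 9, so a sixth inverts to a third.
The quality also flips — augmented becomes diminished — giving a diminished third.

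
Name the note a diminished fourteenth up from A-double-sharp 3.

G-sharp 5

Counting seven letter names plus an octave up from A lands on G.
A diminished fourteenth is 21 semitones; 21 semitones up from A##3 gives G#5.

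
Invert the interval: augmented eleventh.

First reduce the compound augmented eleventh to its simple form, an augmented fourth.
Interval numbers invert to sum to nine: 4 + 5 = 9, so a fourth inverts to a fifth.
And augmented becomes diminished under inversion, so we get a diminished fifth.

diminished 5th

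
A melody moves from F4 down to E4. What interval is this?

minor 2nd

Descending from F4 to E4 is the same interval as ascending E4 to F4.
E to F spans two letter names (E-F) — that makes it a second of some quality.
E4 to F4 is 1 semitone, a half step short of the major second (2), so this is minor.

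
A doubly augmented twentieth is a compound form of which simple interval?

Each octave removed subtracts seven from the number: 20 − 14 = 6.
That makes a doubly augmented twentieth a compound doubly augmented sixth — 2 octaves plus a doubly augmented sixth.

doubly augmented sixth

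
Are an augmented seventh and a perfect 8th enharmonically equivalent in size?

Yes

An augmented seventh = 12 semitones = a perfect octave; enharmonically equal.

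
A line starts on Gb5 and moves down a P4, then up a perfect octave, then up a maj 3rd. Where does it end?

A perfect fourth down from Gb5 is Db5.
A perfect octave up from Db5 is Db6.
A major third up from Db6 is F6.

F6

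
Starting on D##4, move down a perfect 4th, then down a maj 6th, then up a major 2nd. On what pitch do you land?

D##3

A perfect fourth down from D##4 is A##3.
Down a major sixth from A##3: C##3 (9 semitones down).
Up a major second from C##3: D##3 (2 semitones up).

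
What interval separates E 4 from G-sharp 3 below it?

minor sixth

Descending from E4 to G#3 is the same interval as ascending G#3 to E4.
G to E spans six letter names (G-A-B-C-D-E), so the interval is some kind of sixth.
G#3 to E4 is 8 semitones, a half step short of the major sixth (9), so this is minor.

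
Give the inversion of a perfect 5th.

P4

Interval numbers invert to sum to nine: 5 + 4 = 9, so a fifth inverts to a fourth.
And perfect stays perfect under inversion, so we get a perfect fourth.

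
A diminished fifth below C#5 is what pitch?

Counting five letter names down from C lands on F.
A diminished fifth spans 6 semitones, so from C#5 the target pitch is F##4.

F##4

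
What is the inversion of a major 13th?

minor third

First reduce the compound major thirteenth to its simple form, a major sixth.
Interval numbers invert to sum to nine: 6 + 3 = 9, so a sixth inverts to a third.
Quality inverts too: major becomes minor. That makes the inversion a minor third.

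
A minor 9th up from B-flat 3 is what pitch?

Counting two letter names plus an octave up from B lands on C.
Moving 13 semitones up from Bb3 (the size of a minor ninth) reaches Cb5.

C-flat 5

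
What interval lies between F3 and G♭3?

F to G spans two letter names (F-G), so the interval is some kind of second.
F3 to Gb3 is 1 semitone, a half step short of the major second (2), so this is minor.

minor 2nd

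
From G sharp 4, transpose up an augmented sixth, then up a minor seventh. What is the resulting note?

D double-sharp 6

An augmented sixth up from G#4 is E##5.
Up a minor seventh from E##5: D##6 (10 semitones up).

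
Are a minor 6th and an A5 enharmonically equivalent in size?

Both span 8 semitones: a minor sixth and an augmented fifth are the same chromatic distance.

Yes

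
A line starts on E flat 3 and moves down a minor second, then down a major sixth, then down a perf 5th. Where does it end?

Eb3 down a minor second → D3 (1 semitone).
Down a major sixth from D3: F2 (9 semitones down).
A perfect fifth down from F2 is Bb1.

B flat 1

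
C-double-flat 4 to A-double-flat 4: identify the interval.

M6

C to A spans six letter names (C-D-E-F-G-A): a sixth.
The major sixth spans 9 semitones, and Cbb4 to Abb4 is exactly 9 semitones — so this is a major sixth.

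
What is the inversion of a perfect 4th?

perfect fifth

Inverted interval numbers add to nine, so a fourth pairs with a fifth (4 + 5 = 9).
Quality inverts too: perfect stays perfect. That makes the inversion a perfect fifth.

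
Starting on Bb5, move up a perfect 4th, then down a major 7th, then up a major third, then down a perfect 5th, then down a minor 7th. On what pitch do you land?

Eb4

Up a perfect fourth from Bb5: Eb6 (5 semitones up).
Eb6 down a major seventh → Fb5 (11 semitones).
Fb5 up a major third → Ab5 (4 semitones).
A perfect fifth down from Ab5 is Db5.
Down a minor seventh from Db5: Eb4 (10 semitones down).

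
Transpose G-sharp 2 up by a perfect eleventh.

C-sharp 4

The eleventh's letter: G up four letter names plus an octave → C.
Moving 17 semitones up from G#2 (the size of a perfect eleventh) reaches C#4.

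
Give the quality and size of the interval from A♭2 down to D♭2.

Descending from Ab2 to Db2 is the same interval as ascending Db2 to Ab2.
D to A spans five letter names (D-E-F-G-A) — that makes it a fifth of some quality.
Db2 to Ab2 is 7 semitones, matching the perfect fifth exactly, so the quality is perfect.

P5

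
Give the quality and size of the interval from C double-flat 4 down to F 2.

Descending from Cbb4 to F2 is the same interval as ascending F2 to Cbb4.
F to C spans five letter names (F-G-A-B-C), plus an octave, so the interval is some kind of twelfth.
A perfect twelfth would be 19 semitones; F2 to Cbb4 is 17, two semitones narrower, so the interval is doubly diminished.
(Equivalently, a compound doubly diminished fifth: a doubly diminished fifth plus an octave.)

doubly diminished 12th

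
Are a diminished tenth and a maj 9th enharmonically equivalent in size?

Yes

A diminished tenth spans 14 semitones, and a major ninth also spans 14 semitones — they're enharmonic.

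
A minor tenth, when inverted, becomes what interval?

First reduce the compound minor tenth to its simple form, a minor third.
The rule of nine gives the new number: 9 − 3 = 6, so a third becomes a sixth.
And minor becomes major under inversion, so we get a major sixth.

major sixth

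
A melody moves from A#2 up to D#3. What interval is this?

P4

A to D spans four letter names (A-B-C-D), so the interval is some kind of fourth.
A#2 to D#3 is 5 semitones, matching the perfect fourth exactly, so the quality is perfect.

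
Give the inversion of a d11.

A5

First reduce the compound diminished eleventh to its simple form, a diminished fourth.
Interval numbers invert to sum to nine: 4 + 5 = 9, so a fourth inverts to a fifth.
And diminished becomes augmented under inversion, so we get an augmented fifth.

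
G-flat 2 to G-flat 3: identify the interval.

G to G is the same letter name, plus an octave, so the interval is some kind of octave.
Gb2 to Gb3 is 12 semitones, matching the perfect octave exactly, so the quality is perfect.

P8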